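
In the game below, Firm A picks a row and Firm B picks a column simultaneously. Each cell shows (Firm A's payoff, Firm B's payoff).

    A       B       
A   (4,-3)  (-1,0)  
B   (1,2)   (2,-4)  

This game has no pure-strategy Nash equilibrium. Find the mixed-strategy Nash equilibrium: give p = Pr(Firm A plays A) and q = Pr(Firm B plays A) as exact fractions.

In a mixed NE each player is indifferent between their pure strategies, so the opponent's mix sets the indifference.
Firm B indifferent between A and B: p·(-3) + (1−p)·2 = p·0 + (1−p)·(-4) ⟹ 2 + (-5)p = (-4) + 4p ⟹ p = 2/3.
Firm A indifferent between A and B: q·4 + (1−q)·(-1) = q·1 + (1−q)·2 ⟹ (-1) + 5q = 2 + (-1)q ⟹ q = 1/2.

p = 2/3, q = 1/2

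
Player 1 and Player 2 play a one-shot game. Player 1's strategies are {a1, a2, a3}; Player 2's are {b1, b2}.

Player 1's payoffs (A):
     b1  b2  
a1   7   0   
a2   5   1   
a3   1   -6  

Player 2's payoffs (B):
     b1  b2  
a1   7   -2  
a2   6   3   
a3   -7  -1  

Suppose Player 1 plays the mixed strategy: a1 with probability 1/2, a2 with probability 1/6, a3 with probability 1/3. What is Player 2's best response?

Compute Player 2's expected payoff from each pure strategy against the given mix.
b1: (1/2)·7 + (1/6)·6 + (1/3)·(-7) = 13/6
b2: (1/2)·(-2) + (1/6)·3 + (1/3)·(-1) = -5/6
Highest expected payoff is 13/6, from b1.

b1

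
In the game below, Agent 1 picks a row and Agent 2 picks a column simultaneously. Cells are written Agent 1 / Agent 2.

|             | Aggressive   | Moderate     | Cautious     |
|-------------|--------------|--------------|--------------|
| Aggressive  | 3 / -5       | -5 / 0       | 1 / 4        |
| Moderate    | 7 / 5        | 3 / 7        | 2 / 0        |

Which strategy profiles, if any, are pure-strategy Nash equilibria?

A profile is a Nash equilibrium when each player is best-responding to the other.
Agent 1's best responses — vs Aggressive: Moderate (payoff 7); vs Moderate: Moderate (payoff 3); vs Cautious: Moderate (payoff 2).
Agent 2's best responses — vs Aggressive: Cautious (payoff 4); vs Moderate: Moderate (payoff 7).
The only mutual best response is (Moderate, Moderate); neither player gains by switching there.

(Moderate, Moderate)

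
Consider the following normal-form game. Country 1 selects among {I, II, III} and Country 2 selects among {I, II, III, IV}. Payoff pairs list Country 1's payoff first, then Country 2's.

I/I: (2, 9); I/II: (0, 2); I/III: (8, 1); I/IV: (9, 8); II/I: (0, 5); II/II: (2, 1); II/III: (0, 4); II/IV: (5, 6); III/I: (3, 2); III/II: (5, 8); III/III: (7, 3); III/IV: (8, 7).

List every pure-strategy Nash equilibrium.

A profile is a Nash equilibrium when each player is best-responding to the other.
Country 1's best responses — vs I: III (payoff 3); vs II: III (payoff 5); vs III: I (payoff 8); vs IV: I (payoff 9).
Country 2's best responses — vs I: I (payoff 9); vs II: IV (payoff 6); vs III: II (payoff 8).
The only mutual best response is (III, II); neither player gains by switching there.

(III, II)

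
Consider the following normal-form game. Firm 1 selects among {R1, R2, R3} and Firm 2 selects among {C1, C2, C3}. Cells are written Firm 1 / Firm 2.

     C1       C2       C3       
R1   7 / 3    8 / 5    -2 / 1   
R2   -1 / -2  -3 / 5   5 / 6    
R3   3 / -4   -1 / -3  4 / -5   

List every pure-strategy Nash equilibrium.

(R1, C2) and (R2, C3)

A profile is a Nash equilibrium when each player is best-responding to the other.
Firm 1's best responses — vs C1: R1 (payoff 7); vs C2: R1 (payoff 8); vs C3: R2 (payoff 5).
Firm 2's best responses — vs R1: C2 (payoff 5); vs R2: C3 (payoff 6); vs R3: C2 (payoff -3).
Mutual best responses occur at (R1, C2) and (R2, C3); at each, neither player gains by switching.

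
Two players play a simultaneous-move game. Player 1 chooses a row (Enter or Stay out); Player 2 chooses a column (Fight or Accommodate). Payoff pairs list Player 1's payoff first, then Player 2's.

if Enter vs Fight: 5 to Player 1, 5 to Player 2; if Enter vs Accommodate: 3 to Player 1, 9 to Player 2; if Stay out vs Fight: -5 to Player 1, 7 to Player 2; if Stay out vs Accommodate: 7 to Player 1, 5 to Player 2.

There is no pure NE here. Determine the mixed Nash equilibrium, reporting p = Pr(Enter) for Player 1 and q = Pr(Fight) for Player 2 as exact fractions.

p = 1/3, q = 2/7

Each player's mixing probability is pinned down by making the *other* player indifferent.
Player 2 indifferent between Fight and Accommodate: p·5 + (1−p)·7 = p·9 + (1−p)·5 ⟹ 7 + (-2)p = 5 + 4p ⟹ p = 1/3.
Player 1 indifferent between Enter and Stay out: q·5 + (1−q)·3 = q·(-5) + (1−q)·7 ⟹ 3 + 2q = 7 + (-12)q ⟹ q = 2/7.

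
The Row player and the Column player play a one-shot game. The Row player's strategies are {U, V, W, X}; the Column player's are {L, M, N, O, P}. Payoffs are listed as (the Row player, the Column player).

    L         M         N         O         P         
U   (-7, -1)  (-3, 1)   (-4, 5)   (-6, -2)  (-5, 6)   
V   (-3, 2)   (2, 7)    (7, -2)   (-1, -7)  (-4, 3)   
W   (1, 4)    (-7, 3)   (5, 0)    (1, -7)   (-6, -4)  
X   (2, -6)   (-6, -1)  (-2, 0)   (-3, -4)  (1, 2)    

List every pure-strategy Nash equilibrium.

Find each player's best response to every opponent strategy; NE are the intersections.
The Row player's best responses — vs L: X (payoff 2); vs M: V (payoff 2); vs N: V (payoff 7); vs O: W (payoff 1); vs P: X (payoff 1).
The Column player's best responses — vs U: P (payoff 6); vs V: M (payoff 7); vs W: L (payoff 4); vs X: P (payoff 2).
Mutual best responses occur at (V, M) and (X, P); at each, neither player gains by switching.

(V, M) and (X, P)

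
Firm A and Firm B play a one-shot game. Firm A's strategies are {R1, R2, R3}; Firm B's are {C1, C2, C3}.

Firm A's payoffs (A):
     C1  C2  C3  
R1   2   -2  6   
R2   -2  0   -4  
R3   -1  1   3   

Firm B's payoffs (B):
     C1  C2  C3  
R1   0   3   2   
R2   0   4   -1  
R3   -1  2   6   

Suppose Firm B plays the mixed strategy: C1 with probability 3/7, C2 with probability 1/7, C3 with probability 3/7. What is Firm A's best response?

R1

Firm A's best reply maximizes expected payoff against the mix.
R1: (3/7)·2 + (1/7)·(-2) + (3/7)·6 = 22/7
R2: (3/7)·(-2) + (1/7)·0 + (3/7)·(-4) = -18/7
R3: (3/7)·(-1) + (1/7)·1 + (3/7)·3 = 1
Highest expected payoff is 22/7, from R1.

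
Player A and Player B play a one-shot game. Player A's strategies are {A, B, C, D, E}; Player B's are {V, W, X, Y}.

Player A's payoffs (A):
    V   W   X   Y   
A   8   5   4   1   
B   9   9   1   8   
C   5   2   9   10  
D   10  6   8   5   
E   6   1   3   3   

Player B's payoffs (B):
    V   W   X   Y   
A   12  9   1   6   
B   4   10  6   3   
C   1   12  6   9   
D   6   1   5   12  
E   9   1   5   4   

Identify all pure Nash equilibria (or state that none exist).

(B, W)

Check mutual best responses: a cell is a NE iff neither player can gain by unilaterally deviating.
Player A's best responses — vs V: D (payoff 10); vs W: B (payoff 9); vs X: C (payoff 9); vs Y: C (payoff 10).
Player B's best responses — vs A: V (payoff 12); vs B: W (payoff 10); vs C: W (payoff 12); vs D: Y (payoff 12); vs E: V (payoff 9).
The only mutual best response is (B, W); neither player gains by switching there.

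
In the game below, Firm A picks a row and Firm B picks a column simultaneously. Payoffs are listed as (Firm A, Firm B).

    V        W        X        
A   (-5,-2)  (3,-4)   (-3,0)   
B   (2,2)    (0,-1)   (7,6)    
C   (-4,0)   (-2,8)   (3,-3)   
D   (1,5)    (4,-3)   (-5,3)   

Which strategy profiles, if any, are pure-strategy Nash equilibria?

Find each player's best response to every opponent strategy; NE are the intersections.
Firm A's best responses — vs V: B (payoff 2); vs W: D (payoff 4); vs X: B (payoff 7).
Firm B's best responses — vs A: X (payoff 0); vs B: X (payoff 6); vs C: W (payoff 8); vs D: V (payoff 5).
The only mutual best response is (B, X); neither player gains by switching there.

(B, X)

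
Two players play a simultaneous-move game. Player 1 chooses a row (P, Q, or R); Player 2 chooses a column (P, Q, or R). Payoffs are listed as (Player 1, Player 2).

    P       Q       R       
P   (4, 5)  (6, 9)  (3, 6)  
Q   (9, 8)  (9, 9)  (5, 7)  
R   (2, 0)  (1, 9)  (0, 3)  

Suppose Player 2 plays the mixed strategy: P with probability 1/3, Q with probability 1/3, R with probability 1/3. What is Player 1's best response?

Compute Player 1's expected payoff from each pure strategy against the given mix.
P: (1/3)·4 + (1/3)·6 + (1/3)·3 = 13/3
Q: (1/3)·9 + (1/3)·9 + (1/3)·5 = 23/3
R: (1/3)·2 + (1/3)·1 + (1/3)·0 = 1
Highest expected payoff is 23/3, from Q.

Q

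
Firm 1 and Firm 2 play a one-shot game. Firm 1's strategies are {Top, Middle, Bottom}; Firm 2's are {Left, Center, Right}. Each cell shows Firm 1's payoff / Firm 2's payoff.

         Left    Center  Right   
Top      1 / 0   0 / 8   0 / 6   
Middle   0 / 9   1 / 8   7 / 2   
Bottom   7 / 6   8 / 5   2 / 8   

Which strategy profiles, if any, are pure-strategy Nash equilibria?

There is no pure-strategy Nash equilibrium

Check mutual best responses: a cell is a NE iff neither player can gain by unilaterally deviating.
Firm 1's best responses — vs Left: Bottom (payoff 7); vs Center: Bottom (payoff 8); vs Right: Middle (payoff 7).
Firm 2's best responses — vs Top: Center (payoff 8); vs Middle: Left (payoff 9); vs Bottom: Right (payoff 8).
No cell has both players best-responding. For instance, Firm 1's best reply to Center is Bottom, but against Bottom Firm 2 prefers Right over Center.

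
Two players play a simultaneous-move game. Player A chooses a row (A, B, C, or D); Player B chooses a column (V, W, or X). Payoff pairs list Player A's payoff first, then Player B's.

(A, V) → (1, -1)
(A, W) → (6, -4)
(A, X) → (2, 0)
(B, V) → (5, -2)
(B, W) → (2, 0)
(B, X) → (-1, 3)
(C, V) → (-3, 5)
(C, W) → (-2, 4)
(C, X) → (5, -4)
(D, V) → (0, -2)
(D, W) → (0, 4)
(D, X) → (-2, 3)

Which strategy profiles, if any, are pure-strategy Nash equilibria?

Find each player's best response to every opponent strategy; NE are the intersections.
Player A's best responses — vs V: B (payoff 5); vs W: A (payoff 6); vs X: C (payoff 5).
Player B's best responses — vs A: X (payoff 0); vs B: X (payoff 3); vs C: V (payoff 5); vs D: W (payoff 4).
No cell has both players best-responding. For instance, Player A's best reply to W is A, but against A Player B prefers X over W.

There is no pure-strategy Nash equilibrium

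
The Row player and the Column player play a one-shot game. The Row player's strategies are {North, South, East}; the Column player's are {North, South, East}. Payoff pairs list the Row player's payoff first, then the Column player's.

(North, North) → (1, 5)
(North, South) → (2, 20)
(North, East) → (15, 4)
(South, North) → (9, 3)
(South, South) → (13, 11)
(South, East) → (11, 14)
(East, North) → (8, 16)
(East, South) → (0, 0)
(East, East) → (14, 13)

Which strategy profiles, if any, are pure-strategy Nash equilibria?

None

Check mutual best responses: a cell is a NE iff neither player can gain by unilaterally deviating.
The Row player's best responses — vs North: South (payoff 9); vs South: South (payoff 13); vs East: North (payoff 15).
The Column player's best responses — vs North: South (payoff 20); vs South: East (payoff 14); vs East: North (payoff 16).
No cell has both players best-responding. For instance, the Row player's best reply to North is South, but against South the Column player prefers East over North.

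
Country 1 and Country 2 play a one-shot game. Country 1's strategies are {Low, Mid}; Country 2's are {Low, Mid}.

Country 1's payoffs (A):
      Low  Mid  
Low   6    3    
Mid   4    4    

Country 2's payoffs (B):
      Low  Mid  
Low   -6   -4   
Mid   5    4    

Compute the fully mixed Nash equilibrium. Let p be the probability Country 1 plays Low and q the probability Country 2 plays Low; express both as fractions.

Each player's mixing probability is pinned down by making the *other* player indifferent.
Country 2 indifferent between Low and Mid: p·(-6) + (1−p)·5 = p·(-4) + (1−p)·4 ⟹ 5 + (-11)p = 4 + (-8)p ⟹ p = 1/3.
Country 1 indifferent between Low and Mid: q·6 + (1−q)·3 = q·4 + (1−q)·4 ⟹ 3 + 3q = 4 + 0q ⟹ q = 1/3.

p = 1/3, q = 1/3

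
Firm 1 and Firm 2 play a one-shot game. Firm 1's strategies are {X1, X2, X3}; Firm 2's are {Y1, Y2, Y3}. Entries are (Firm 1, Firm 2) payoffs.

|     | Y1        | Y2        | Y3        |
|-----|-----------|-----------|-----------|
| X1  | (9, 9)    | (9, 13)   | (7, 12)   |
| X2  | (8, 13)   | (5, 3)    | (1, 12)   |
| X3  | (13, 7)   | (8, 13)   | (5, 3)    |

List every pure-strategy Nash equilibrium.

(X1, Y2)

A profile is a Nash equilibrium when each player is best-responding to the other.
Firm 1's best responses — vs Y1: X3 (payoff 13); vs Y2: X1 (payoff 9); vs Y3: X1 (payoff 7).
Firm 2's best responses — vs X1: Y2 (payoff 13); vs X2: Y1 (payoff 13); vs X3: Y2 (payoff 13).
The only mutual best response is (X1, Y2); neither player gains by switching there.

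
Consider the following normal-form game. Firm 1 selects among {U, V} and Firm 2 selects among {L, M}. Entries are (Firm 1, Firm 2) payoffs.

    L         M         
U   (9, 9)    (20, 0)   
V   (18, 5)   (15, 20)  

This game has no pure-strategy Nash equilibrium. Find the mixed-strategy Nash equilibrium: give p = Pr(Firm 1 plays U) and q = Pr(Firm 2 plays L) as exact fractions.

Each player's mixing probability is pinned down by making the *other* player indifferent.
Firm 2 indifferent between L and M: p·9 + (1−p)·5 = p·0 + (1−p)·20 ⟹ 5 + 4p = 20 + (-20)p ⟹ p = 5/8.
Firm 1 indifferent between U and V: q·9 + (1−q)·20 = q·18 + (1−q)·15 ⟹ 20 + (-11)q = 15 + 3q ⟹ q = 5/14.

p = 5/8, q = 5/14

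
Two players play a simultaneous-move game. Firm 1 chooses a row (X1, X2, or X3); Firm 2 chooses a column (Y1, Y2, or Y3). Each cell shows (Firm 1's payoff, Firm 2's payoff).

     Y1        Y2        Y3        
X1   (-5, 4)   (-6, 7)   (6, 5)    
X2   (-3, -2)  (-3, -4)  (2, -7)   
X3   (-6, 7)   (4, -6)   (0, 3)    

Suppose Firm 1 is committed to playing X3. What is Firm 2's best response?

With Firm 1 fixed at X3, Firm 2's payoffs are: Y1 → 7, Y2 → -6, Y3 → 3.
The maximum is 7, achieved by Y1.

Y1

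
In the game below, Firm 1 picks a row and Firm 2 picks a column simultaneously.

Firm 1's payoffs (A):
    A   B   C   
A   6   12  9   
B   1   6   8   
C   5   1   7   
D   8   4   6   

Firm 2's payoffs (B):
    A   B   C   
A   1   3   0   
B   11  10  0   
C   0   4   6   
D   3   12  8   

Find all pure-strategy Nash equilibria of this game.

Check mutual best responses: a cell is a NE iff neither player can gain by unilaterally deviating.
Firm 1's best responses — vs A: D (payoff 8); vs B: A (payoff 12); vs C: A (payoff 9).
Firm 2's best responses — vs A: B (payoff 3); vs B: A (payoff 11); vs C: C (payoff 6); vs D: B (payoff 12).
The only mutual best response is (A, B); neither player gains by switching there.

(A, B)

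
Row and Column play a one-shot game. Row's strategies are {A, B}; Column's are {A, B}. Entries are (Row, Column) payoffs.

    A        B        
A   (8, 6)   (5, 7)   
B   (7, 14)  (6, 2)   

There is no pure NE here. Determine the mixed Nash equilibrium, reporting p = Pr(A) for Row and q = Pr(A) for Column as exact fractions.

Each player's mixing probability is pinned down by making the *other* player indifferent.
Column indifferent between A and B: p·6 + (1−p)·14 = p·7 + (1−p)·2 ⟹ 14 + (-8)p = 2 + 5p ⟹ p = 12/13.
Row indifferent between A and B: q·8 + (1−q)·5 = q·7 + (1−q)·6 ⟹ 5 + 3q = 6 + 1q ⟹ q = 1/2.

p = 12/13, q = 1/2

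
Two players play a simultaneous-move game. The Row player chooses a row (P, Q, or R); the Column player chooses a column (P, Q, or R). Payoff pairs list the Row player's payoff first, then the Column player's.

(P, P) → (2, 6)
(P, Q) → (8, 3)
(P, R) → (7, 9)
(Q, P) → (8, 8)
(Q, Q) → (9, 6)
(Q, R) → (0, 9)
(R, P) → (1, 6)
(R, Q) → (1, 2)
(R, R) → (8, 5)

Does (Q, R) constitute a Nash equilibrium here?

No

Holding the Column player at R: the Row player gets 0 from Q but could get 8 by switching to R. The Row player has a profitable deviation.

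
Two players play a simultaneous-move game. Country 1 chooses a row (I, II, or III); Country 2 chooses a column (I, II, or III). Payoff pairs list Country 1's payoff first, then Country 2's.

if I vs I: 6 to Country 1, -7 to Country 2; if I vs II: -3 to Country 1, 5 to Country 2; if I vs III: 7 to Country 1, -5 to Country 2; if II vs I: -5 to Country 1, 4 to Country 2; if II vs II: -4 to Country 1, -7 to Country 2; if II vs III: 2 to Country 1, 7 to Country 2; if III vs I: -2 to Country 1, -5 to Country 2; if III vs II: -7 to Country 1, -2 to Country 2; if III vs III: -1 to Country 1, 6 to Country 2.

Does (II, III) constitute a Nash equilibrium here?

Holding Country 2 at III: Country 1 gets 2 from II but could get 7 by switching to I. Country 1 has a profitable deviation.

No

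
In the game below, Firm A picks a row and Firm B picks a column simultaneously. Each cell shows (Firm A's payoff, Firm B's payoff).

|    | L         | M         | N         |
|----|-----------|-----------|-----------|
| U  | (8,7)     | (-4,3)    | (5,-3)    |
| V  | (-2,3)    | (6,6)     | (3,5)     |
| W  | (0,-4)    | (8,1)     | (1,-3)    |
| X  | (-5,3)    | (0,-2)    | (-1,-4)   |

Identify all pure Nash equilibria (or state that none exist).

Find each player's best response to every opponent strategy; NE are the intersections.
Firm A's best responses — vs L: U (payoff 8); vs M: W (payoff 8); vs N: U (payoff 5).
Firm B's best responses — vs U: L (payoff 7); vs V: M (payoff 6); vs W: M (payoff 1); vs X: L (payoff 3).
Mutual best responses occur at (U, L) and (W, M); at each, neither player gains by switching.

(U, L) and (W, M)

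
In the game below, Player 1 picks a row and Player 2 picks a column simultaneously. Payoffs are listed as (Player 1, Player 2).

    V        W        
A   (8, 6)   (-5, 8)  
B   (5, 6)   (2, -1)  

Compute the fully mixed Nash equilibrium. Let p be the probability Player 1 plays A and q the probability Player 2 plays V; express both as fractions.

Each player's mixing probability is pinned down by making the *other* player indifferent.
Player 2 indifferent between V and W: p·6 + (1−p)·6 = p·8 + (1−p)·(-1) ⟹ 6 + 0p = (-1) + 9p ⟹ p = 7/9.
Player 1 indifferent between A and B: q·8 + (1−q)·(-5) = q·5 + (1−q)·2 ⟹ (-5) + 13q = 2 + 3q ⟹ q = 7/10.

p = 7/9, q = 7/10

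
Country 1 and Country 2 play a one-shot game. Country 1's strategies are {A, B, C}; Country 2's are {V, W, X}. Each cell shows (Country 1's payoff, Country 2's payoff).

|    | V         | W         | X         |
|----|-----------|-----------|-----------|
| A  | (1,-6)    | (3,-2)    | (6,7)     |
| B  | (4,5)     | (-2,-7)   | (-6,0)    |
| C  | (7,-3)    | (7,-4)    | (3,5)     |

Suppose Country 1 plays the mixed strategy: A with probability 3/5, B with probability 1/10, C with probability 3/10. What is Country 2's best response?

X

Country 2's best reply maximizes expected payoff against the mix.
V: (3/5)·(-6) + (1/10)·5 + (3/10)·(-3) = -4
W: (3/5)·(-2) + (1/10)·(-7) + (3/10)·(-4) = -31/10
X: (3/5)·7 + (1/10)·0 + (3/10)·5 = 57/10
Highest expected payoff is 57/10, from X.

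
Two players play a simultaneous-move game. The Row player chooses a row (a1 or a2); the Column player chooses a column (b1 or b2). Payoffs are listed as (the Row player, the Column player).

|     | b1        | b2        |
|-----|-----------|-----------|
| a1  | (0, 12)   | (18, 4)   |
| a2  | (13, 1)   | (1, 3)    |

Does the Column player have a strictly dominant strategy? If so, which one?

Check whether one of the Column player's strategies beats all alternatives regardless of what the opponent does.
b1 is not dominant: against a2, b2 gives 3 > 1.
b2 is not dominant: against a1, b1 gives 12 > 4.
No single strategy is best against every opponent action.

None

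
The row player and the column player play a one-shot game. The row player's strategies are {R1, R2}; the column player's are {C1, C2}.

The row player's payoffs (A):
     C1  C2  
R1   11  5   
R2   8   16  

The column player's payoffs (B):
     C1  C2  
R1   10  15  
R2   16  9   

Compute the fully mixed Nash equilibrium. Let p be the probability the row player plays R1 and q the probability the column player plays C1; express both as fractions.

p = 7/12, q = 11/14

Each player's mixing probability is pinned down by making the *other* player indifferent.
The column player indifferent between C1 and C2: p·10 + (1−p)·16 = p·15 + (1−p)·9 ⟹ 16 + (-6)p = 9 + 6p ⟹ p = 7/12.
The row player indifferent between R1 and R2: q·11 + (1−q)·5 = q·8 + (1−q)·16 ⟹ 5 + 6q = 16 + (-8)q ⟹ q = 11/14.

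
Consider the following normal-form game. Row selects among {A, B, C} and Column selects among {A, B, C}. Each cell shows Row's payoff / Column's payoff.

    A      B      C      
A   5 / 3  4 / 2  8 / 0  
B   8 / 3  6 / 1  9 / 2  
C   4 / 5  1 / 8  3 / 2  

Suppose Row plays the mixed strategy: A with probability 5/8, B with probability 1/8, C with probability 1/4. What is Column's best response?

Column's best reply maximizes expected payoff against the mix.
A: (5/8)·3 + (1/8)·3 + (1/4)·5 = 7/2
B: (5/8)·2 + (1/8)·1 + (1/4)·8 = 27/8
C: (5/8)·0 + (1/8)·2 + (1/4)·2 = 3/4
Highest expected payoff is 7/2, from A.

A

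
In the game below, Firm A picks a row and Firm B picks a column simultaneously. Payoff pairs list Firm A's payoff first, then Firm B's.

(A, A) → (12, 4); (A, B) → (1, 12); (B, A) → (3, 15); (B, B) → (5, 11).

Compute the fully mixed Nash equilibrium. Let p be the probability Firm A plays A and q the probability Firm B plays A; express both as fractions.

Each player's mixing probability is pinned down by making the *other* player indifferent.
Firm B indifferent between A and B: p·4 + (1−p)·15 = p·12 + (1−p)·11 ⟹ 15 + (-11)p = 11 + 1p ⟹ p = 1/3.
Firm A indifferent between A and B: q·12 + (1−q)·1 = q·3 + (1−q)·5 ⟹ 1 + 11q = 5 + (-2)q ⟹ q = 4/13.

p = 1/3, q = 4/13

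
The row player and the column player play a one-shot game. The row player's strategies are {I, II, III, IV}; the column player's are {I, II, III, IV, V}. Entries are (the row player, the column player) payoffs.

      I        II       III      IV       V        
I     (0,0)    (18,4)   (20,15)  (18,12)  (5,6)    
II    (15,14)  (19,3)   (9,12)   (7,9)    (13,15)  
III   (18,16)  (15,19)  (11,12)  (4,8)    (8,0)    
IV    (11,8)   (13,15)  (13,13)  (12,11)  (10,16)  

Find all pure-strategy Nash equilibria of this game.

A profile is a Nash equilibrium when each player is best-responding to the other.
The row player's best responses — vs I: III (payoff 18); vs II: II (payoff 19); vs III: I (payoff 20); vs IV: I (payoff 18); vs V: II (payoff 13).
The column player's best responses — vs I: III (payoff 15); vs II: V (payoff 15); vs III: II (payoff 19); vs IV: V (payoff 16).
Mutual best responses occur at (I, III) and (II, V); at each, neither player gains by switching.

(I, III) and (II, V)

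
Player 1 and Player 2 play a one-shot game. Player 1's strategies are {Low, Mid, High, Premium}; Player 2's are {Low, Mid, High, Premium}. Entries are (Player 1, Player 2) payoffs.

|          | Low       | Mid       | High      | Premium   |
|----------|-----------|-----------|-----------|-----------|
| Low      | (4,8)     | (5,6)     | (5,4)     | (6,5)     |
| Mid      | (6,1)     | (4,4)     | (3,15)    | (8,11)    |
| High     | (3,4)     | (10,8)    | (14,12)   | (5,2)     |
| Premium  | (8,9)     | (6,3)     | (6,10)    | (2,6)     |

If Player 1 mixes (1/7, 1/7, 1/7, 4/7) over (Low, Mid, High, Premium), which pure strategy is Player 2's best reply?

Player 2's best reply maximizes expected payoff against the mix.
Low: (1/7)·8 + (1/7)·1 + (1/7)·4 + (4/7)·9 = 7
Mid: (1/7)·6 + (1/7)·4 + (1/7)·8 + (4/7)·3 = 30/7
High: (1/7)·4 + (1/7)·15 + (1/7)·12 + (4/7)·10 = 71/7
Premium: (1/7)·5 + (1/7)·11 + (1/7)·2 + (4/7)·6 = 6
Highest expected payoff is 71/7, from High.

High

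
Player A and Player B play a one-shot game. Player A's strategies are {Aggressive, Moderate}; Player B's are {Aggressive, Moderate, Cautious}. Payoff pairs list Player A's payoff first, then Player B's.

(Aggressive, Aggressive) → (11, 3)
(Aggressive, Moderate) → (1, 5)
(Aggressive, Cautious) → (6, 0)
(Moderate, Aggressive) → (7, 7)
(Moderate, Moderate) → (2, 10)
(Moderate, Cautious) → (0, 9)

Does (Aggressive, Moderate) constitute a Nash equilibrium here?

No

Holding Player B at Moderate: Player A gets 1 from Aggressive but could get 2 by switching to Moderate. Player A has a profitable deviation.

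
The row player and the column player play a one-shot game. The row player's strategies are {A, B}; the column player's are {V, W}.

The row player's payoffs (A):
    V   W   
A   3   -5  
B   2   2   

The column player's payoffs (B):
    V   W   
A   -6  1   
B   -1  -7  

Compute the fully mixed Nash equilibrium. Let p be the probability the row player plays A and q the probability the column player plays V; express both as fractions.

p = 6/13, q = 7/8

In a mixed NE each player is indifferent between their pure strategies, so the opponent's mix sets the indifference.
The column player indifferent between V and W: p·(-6) + (1−p)·(-1) = p·1 + (1−p)·(-7) ⟹ (-1) + (-5)p = (-7) + 8p ⟹ p = 6/13.
The row player indifferent between A and B: q·3 + (1−q)·(-5) = q·2 + (1−q)·2 ⟹ (-5) + 8q = 2 + 0q ⟹ q = 7/8.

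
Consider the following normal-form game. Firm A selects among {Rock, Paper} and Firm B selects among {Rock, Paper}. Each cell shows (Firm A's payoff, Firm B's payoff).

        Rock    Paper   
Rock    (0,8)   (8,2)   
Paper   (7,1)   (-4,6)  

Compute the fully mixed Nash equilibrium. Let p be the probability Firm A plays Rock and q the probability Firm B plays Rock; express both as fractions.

In a mixed NE each player is indifferent between their pure strategies, so the opponent's mix sets the indifference.
Firm B indifferent between Rock and Paper: p·8 + (1−p)·1 = p·2 + (1−p)·6 ⟹ 1 + 7p = 6 + (-4)p ⟹ p = 5/11.
Firm A indifferent between Rock and Paper: q·0 + (1−q)·8 = q·7 + (1−q)·(-4) ⟹ 8 + (-8)q = (-4) + 11q ⟹ q = 12/19.

p = 5/11, q = 12/19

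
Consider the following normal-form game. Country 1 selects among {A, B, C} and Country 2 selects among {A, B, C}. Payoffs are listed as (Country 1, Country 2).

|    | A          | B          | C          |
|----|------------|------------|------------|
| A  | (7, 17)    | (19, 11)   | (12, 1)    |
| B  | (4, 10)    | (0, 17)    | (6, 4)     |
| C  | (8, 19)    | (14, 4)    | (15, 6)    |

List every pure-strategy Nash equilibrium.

(C, A)

A profile is a Nash equilibrium when each player is best-responding to the other.
Country 1's best responses — vs A: C (payoff 8); vs B: A (payoff 19); vs C: C (payoff 15).
Country 2's best responses — vs A: A (payoff 17); vs B: B (payoff 17); vs C: A (payoff 19).
The only mutual best response is (C, A); neither player gains by switching there.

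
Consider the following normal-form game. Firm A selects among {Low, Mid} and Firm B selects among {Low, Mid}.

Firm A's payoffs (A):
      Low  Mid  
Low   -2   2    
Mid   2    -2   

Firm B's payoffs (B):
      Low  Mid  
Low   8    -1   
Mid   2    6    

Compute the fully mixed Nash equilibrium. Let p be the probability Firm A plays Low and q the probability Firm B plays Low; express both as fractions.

In a mixed NE each player is indifferent between their pure strategies, so the opponent's mix sets the indifference.
Firm B indifferent between Low and Mid: p·8 + (1−p)·2 = p·(-1) + (1−p)·6 ⟹ 2 + 6p = 6 + (-7)p ⟹ p = 4/13.
Firm A indifferent between Low and Mid: q·(-2) + (1−q)·2 = q·2 + (1−q)·(-2) ⟹ 2 + (-4)q = (-2) + 4q ⟹ q = 1/2.

p = 4/13, q = 1/2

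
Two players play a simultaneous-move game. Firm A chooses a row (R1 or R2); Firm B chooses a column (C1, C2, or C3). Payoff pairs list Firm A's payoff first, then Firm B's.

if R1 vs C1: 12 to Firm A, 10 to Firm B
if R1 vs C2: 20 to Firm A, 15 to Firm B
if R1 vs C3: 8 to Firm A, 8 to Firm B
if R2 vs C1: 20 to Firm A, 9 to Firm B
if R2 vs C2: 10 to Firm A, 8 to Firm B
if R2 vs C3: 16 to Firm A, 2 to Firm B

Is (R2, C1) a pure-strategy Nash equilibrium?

Yes

Holding Firm B at C1: Firm A gets 20 from R2, versus 12 from R1. No profitable deviation for Firm A.
Holding Firm A at R2: Firm B gets 9 from C1, versus 8 from C2, 2 from C3. No profitable deviation for Firm B either.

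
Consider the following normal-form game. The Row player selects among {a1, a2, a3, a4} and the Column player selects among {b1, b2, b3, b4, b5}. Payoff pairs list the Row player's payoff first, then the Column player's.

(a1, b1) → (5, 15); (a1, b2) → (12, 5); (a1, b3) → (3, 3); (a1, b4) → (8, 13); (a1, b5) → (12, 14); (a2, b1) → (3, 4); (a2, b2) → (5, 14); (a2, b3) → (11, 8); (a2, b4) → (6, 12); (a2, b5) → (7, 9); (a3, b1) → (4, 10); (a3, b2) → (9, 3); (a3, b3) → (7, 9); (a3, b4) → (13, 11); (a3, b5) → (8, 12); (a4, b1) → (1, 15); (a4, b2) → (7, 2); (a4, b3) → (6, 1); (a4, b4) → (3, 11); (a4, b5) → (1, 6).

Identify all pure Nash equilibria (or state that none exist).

(a1, b1)

Check mutual best responses: a cell is a NE iff neither player can gain by unilaterally deviating.
The Row player's best responses — vs b1: a1 (payoff 5); vs b2: a1 (payoff 12); vs b3: a2 (payoff 11); vs b4: a3 (payoff 13); vs b5: a1 (payoff 12).
The Column player's best responses — vs a1: b1 (payoff 15); vs a2: b2 (payoff 14); vs a3: b5 (payoff 12); vs a4: b1 (payoff 15).
The only mutual best response is (a1, b1); neither player gains by switching there.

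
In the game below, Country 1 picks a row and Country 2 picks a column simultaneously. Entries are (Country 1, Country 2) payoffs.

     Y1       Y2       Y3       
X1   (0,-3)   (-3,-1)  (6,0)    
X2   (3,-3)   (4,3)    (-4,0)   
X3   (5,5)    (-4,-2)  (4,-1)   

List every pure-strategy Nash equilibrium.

Find each player's best response to every opponent strategy; NE are the intersections.
Country 1's best responses — vs Y1: X3 (payoff 5); vs Y2: X2 (payoff 4); vs Y3: X1 (payoff 6).
Country 2's best responses — vs X1: Y3 (payoff 0); vs X2: Y2 (payoff 3); vs X3: Y1 (payoff 5).
Mutual best responses occur at (X1, Y3), (X2, Y2), and (X3, Y1); at each, neither player gains by switching.

(X1, Y3), (X2, Y2), and (X3, Y1)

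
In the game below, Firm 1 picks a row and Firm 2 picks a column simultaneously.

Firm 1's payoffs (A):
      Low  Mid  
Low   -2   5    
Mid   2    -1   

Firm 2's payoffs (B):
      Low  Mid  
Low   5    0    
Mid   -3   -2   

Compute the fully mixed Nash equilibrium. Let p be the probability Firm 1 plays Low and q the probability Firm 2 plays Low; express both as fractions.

In a mixed NE each player is indifferent between their pure strategies, so the opponent's mix sets the indifference.
Firm 2 indifferent between Low and Mid: p·5 + (1−p)·(-3) = p·0 + (1−p)·(-2) ⟹ (-3) + 8p = (-2) + 2p ⟹ p = 1/6.
Firm 1 indifferent between Low and Mid: q·(-2) + (1−q)·5 = q·2 + (1−q)·(-1) ⟹ 5 + (-7)q = (-1) + 3q ⟹ q = 3/5.

p = 1/6, q = 3/5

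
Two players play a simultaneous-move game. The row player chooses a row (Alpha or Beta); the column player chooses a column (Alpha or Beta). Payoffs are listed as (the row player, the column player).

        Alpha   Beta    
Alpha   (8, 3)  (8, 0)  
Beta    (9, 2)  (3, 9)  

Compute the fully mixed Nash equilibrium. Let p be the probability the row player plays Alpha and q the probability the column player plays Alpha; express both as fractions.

Each player's mixing probability is pinned down by making the *other* player indifferent.
The column player indifferent between Alpha and Beta: p·3 + (1−p)·2 = p·0 + (1−p)·9 ⟹ 2 + 1p = 9 + (-9)p ⟹ p = 7/10.
The row player indifferent between Alpha and Beta: q·8 + (1−q)·8 = q·9 + (1−q)·3 ⟹ 8 + 0q = 3 + 6q ⟹ q = 5/6.

p = 7/10, q = 5/6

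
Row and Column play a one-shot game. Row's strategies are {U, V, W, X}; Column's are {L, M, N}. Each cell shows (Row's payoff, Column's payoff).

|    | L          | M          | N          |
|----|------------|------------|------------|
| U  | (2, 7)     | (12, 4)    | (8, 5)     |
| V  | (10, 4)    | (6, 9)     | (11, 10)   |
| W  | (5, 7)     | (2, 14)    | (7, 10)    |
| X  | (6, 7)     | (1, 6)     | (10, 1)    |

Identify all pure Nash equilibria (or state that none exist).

Check mutual best responses: a cell is a NE iff neither player can gain by unilaterally deviating.
Row's best responses — vs L: V (payoff 10); vs M: U (payoff 12); vs N: V (payoff 11).
Column's best responses — vs U: L (payoff 7); vs V: N (payoff 10); vs W: M (payoff 14); vs X: L (payoff 7).
The only mutual best response is (V, N); neither player gains by switching there.

(V, N)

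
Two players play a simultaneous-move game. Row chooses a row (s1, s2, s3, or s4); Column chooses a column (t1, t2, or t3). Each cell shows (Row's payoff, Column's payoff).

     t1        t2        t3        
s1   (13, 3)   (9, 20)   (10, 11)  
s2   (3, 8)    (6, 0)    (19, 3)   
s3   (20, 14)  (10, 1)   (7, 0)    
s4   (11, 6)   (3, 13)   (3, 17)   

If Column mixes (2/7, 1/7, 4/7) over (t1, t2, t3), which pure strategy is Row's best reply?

Compute Row's expected payoff from each pure strategy against the given mix.
s1: (2/7)·13 + (1/7)·9 + (4/7)·10 = 75/7
s2: (2/7)·3 + (1/7)·6 + (4/7)·19 = 88/7
s3: (2/7)·20 + (1/7)·10 + (4/7)·7 = 78/7
s4: (2/7)·11 + (1/7)·3 + (4/7)·3 = 37/7
Highest expected payoff is 88/7, from s2.

s2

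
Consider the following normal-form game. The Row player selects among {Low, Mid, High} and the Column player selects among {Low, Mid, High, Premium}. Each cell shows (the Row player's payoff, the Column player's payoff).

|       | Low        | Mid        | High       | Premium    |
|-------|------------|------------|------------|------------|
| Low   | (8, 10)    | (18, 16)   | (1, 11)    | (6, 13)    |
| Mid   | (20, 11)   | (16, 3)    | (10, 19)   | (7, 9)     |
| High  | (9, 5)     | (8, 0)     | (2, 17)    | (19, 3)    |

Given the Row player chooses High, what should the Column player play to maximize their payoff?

With the Row player fixed at High, the Column player's payoffs are: Low → 5, Mid → 0, High → 17, Premium → 3.
The maximum is 17, achieved by High.

High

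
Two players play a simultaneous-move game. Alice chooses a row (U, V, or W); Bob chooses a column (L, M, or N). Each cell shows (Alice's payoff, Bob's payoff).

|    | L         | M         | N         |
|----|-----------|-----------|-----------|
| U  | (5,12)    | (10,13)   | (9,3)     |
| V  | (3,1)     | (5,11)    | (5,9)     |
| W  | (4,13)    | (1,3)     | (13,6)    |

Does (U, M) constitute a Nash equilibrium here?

Yes

Holding Bob at M: Alice gets 10 from U, versus 5 from V, 1 from W. No profitable deviation for Alice.
Holding Alice at U: Bob gets 13 from M, versus 12 from L, 3 from N. No profitable deviation for Bob either.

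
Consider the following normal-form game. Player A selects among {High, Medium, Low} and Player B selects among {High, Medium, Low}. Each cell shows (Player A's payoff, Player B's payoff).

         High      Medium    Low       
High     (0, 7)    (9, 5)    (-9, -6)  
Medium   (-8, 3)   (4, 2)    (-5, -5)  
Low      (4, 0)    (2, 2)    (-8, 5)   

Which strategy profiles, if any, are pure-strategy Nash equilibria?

A profile is a Nash equilibrium when each player is best-responding to the other.
Player A's best responses — vs High: Low (payoff 4); vs Medium: High (payoff 9); vs Low: Medium (payoff -5).
Player B's best responses — vs High: High (payoff 7); vs Medium: High (payoff 3); vs Low: Low (payoff 5).
No cell has both players best-responding. For instance, Player A's best reply to High is Low, but against Low Player B prefers Low over High.

No pure-strategy Nash equilibrium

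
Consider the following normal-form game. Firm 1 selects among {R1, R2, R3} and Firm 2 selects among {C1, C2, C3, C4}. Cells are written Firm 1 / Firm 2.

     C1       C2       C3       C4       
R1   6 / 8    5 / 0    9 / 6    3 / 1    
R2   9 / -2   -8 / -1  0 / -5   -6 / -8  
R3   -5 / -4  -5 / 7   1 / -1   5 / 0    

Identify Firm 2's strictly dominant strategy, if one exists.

Check whether one of Firm 2's strategies beats all alternatives regardless of what the opponent does.
C1 is not dominant: against R2, C2 gives -1 > -2.
C2 is not dominant: against R1, C1 gives 8 > 0.
C3 is not dominant: against R1, C1 gives 8 > 6.
C4 is not dominant: against R1, C1 gives 8 > 1.
No single strategy is best against every opponent action.

No strictly dominant strategy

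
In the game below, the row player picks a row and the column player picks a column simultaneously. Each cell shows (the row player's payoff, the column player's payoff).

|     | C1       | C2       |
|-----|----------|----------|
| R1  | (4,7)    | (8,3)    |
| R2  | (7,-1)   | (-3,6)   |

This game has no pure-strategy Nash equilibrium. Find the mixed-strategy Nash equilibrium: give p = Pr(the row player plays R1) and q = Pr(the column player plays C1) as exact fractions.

Each player's mixing probability is pinned down by making the *other* player indifferent.
The column player indifferent between C1 and C2: p·7 + (1−p)·(-1) = p·3 + (1−p)·6 ⟹ (-1) + 8p = 6 + (-3)p ⟹ p = 7/11.
The row player indifferent between R1 and R2: q·4 + (1−q)·8 = q·7 + (1−q)·(-3) ⟹ 8 + (-4)q = (-3) + 10q ⟹ q = 11/14.

p = 7/11, q = 11/14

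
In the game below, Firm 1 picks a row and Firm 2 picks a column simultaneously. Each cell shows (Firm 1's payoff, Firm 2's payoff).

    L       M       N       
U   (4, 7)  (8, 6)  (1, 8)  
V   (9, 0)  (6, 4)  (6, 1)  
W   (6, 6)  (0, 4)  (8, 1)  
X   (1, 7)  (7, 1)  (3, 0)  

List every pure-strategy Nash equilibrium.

There is no pure-strategy Nash equilibrium

Check mutual best responses: a cell is a NE iff neither player can gain by unilaterally deviating.
Firm 1's best responses — vs L: V (payoff 9); vs M: U (payoff 8); vs N: W (payoff 8).
Firm 2's best responses — vs U: N (payoff 8); vs V: M (payoff 4); vs W: L (payoff 6); vs X: L (payoff 7).
No cell has both players best-responding. For instance, Firm 1's best reply to N is W, but against W Firm 2 prefers L over N.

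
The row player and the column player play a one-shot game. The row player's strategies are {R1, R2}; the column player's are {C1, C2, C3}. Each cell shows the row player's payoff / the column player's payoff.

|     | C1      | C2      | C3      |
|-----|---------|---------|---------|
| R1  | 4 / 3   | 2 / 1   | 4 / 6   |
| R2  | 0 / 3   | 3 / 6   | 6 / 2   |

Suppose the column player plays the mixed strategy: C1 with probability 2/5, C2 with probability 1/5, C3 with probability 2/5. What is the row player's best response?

Compute the row player's expected payoff from each pure strategy against the given mix.
R1: (2/5)·4 + (1/5)·2 + (2/5)·4 = 18/5
R2: (2/5)·0 + (1/5)·3 + (2/5)·6 = 3
Highest expected payoff is 18/5, from R1.

R1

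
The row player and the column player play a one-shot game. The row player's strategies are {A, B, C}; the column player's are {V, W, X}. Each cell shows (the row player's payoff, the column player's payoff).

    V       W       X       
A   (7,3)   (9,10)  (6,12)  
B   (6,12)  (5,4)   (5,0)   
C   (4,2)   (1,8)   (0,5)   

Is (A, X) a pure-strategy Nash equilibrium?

Yes

Holding the column player at X: the row player gets 6 from A, versus 5 from B, 0 from C. No profitable deviation for the row player.
Holding the row player at A: the column player gets 12 from X, versus 3 from V, 10 from W. No profitable deviation for the column player either.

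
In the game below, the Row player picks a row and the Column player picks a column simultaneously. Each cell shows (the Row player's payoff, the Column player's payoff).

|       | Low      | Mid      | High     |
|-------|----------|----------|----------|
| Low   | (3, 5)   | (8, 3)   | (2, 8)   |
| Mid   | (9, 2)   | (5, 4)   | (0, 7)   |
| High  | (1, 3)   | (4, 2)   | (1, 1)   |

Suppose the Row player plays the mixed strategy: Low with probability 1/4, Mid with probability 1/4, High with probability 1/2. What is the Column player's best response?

The Column player's best reply maximizes expected payoff against the mix.
Low: (1/4)·5 + (1/4)·2 + (1/2)·3 = 13/4
Mid: (1/4)·3 + (1/4)·4 + (1/2)·2 = 11/4
High: (1/4)·8 + (1/4)·7 + (1/2)·1 = 17/4
Highest expected payoff is 17/4, from High.

High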